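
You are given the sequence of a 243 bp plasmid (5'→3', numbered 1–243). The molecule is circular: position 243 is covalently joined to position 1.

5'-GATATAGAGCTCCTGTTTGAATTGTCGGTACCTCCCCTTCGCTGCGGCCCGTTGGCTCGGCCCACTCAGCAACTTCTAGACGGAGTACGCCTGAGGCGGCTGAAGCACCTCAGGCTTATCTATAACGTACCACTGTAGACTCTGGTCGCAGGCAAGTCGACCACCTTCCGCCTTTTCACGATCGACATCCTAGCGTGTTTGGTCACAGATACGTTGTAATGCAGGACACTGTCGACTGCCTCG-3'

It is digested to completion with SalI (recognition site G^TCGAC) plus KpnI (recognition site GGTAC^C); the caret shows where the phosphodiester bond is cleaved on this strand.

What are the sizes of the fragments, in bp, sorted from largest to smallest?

SalI sites (GTCGAC) start at positions 156, 231.
SalI cuts after the first base of each site, so after positions 156, 231.
The KpnI site (GGTACC) starts at position 27.
KpnI cuts after base 5 of each site (before the last base), so after position 31.
Combined cut positions: 31, 156, 231.
Circular molecule, 3 cuts → 3 fragments:
  32–156 → 125 bp
  157–231 → 75 bp
  232–243 then 1–31 → 12 + 31 = 43 bp
Sorted largest to smallest: 125, 75, 43 bp.

125, 75, 43 bp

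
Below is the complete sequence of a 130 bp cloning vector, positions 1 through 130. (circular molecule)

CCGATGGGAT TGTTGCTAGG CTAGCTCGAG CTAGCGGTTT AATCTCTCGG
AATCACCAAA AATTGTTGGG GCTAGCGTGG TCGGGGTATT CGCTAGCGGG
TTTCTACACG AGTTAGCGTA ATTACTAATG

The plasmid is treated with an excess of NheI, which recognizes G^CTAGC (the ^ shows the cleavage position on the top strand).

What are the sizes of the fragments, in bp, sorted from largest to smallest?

NheI sites (GCTAGC) start at positions 20, 30, 71, 92.
NheI cuts after the first base of each site, so after positions 20, 30, 71, 92.
Circular molecule, 4 cuts → 4 fragments:
  21–30 → 10 bp
  31–71 → 41 bp
  72–92 → 21 bp
  93–130 then 1–20 → 38 + 20 = 58 bp
Sorted largest to smallest: 58, 41, 21, 10 bp.

58, 41, 21, 10 bp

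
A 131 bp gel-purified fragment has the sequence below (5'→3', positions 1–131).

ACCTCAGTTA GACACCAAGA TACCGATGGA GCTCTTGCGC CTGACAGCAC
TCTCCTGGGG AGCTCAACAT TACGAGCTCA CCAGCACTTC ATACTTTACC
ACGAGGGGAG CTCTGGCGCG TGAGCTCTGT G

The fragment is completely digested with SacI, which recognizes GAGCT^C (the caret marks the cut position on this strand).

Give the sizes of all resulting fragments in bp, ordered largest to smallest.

SacI sites (GAGCTC) start at positions 29, 60, 74, 108, 122.
SacI cuts after base 5 of each site (before the last base), so after positions 33, 64, 78, 112, 126.
Linear molecule, 5 cuts → 6 fragments:
  1–33 → 33 bp
  34–64 → 31 bp
  65–78 → 14 bp
  79–112 → 34 bp
  113–126 → 14 bp
  127–131 → 5 bp
Sorted largest to smallest: 34, 33, 31, 14, 14, 5 bp.

34, 33, 31, 14, 14, 5 bp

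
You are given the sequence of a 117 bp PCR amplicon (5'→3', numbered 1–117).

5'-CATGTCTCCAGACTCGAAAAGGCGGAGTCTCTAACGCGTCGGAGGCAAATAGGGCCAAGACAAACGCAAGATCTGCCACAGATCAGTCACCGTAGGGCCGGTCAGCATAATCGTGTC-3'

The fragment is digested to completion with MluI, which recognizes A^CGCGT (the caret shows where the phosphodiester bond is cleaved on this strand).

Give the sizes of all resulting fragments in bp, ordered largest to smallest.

The MluI site (ACGCGT) starts at position 34.
MluI cuts after the first base of each site, so after position 34.
Linear molecule, 1 cut → 2 fragments:
  1–34 → 34 bp
  35–117 → 83 bp
Sorted largest to smallest: 83, 34 bp.

83, 34 bp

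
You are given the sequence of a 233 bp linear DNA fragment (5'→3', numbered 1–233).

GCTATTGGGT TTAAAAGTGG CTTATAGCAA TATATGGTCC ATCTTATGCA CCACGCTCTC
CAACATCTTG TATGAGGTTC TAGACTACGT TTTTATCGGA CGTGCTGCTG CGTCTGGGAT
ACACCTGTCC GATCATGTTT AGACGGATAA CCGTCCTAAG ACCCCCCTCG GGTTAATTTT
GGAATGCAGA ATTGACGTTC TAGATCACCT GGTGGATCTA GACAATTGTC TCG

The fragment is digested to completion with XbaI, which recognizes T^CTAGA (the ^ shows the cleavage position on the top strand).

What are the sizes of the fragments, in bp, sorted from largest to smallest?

120, 79, 18, 16 bp

XbaI sites (TCTAGA) start at positions 79, 199, 217.
XbaI cuts after the first base of each site, so after positions 79, 199, 217.
Linear molecule, 3 cuts → 4 fragments:
  1–79 → 79 bp
  80–199 → 120 bp
  200–217 → 18 bp
  218–233 → 16 bp
Sorted largest to smallest: 120, 79, 18, 16 bp.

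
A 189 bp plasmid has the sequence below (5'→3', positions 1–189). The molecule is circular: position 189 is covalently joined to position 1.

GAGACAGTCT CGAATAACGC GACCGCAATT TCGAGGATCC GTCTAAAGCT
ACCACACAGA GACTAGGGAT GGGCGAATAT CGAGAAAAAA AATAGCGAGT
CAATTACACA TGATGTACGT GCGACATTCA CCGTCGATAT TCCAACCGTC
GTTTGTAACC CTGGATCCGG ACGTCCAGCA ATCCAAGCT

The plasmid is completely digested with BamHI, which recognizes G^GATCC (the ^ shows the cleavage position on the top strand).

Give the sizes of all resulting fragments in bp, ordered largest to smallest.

128, 61 bp

BamHI sites (GGATCC) start at positions 35, 163.
BamHI cuts after the first base of each site, so after positions 35, 163.
Circular molecule, 2 cuts → 2 fragments:
  36–163 → 128 bp
  164–189 then 1–35 → 26 + 35 = 61 bp
Sorted largest to smallest: 128, 61 bp.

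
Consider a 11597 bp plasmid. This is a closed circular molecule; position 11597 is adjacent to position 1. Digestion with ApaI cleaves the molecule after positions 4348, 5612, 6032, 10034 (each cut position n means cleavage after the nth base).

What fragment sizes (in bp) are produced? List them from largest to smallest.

5911, 4002, 1264, 420 bp

Circular molecule, 4 cuts → 4 fragments:
  5612 − 4348 = 1264 bp
  6032 − 5612 = 420 bp
  10034 − 6032 = 4002 bp
  wrap: 11597 − 10034 + 4348 = 5911 bp
Sorted largest to smallest: 5911, 4002, 1264, 420 bp.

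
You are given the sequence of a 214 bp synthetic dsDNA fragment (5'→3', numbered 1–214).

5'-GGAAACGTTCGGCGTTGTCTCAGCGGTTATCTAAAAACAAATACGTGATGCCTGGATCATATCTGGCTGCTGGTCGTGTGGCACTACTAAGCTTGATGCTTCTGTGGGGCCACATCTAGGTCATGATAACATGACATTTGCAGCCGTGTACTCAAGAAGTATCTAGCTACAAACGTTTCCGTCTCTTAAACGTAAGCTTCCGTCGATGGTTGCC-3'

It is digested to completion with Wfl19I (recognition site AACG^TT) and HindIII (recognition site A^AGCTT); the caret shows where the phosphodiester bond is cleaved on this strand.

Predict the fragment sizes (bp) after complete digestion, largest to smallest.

Wfl19I sites (AACGTT) start at positions 4, 172.
Wfl19I cuts after base 4 of each site, so after positions 7, 175.
HindIII sites (AAGCTT) start at positions 89, 194.
HindIII cuts after the first base of each site, so after positions 89, 194.
Combined cut positions: 7, 89, 175, 194.
Linear molecule, 4 cuts → 5 fragments:
  1–7 → 7 bp
  8–89 → 82 bp
  90–175 → 86 bp
  176–194 → 19 bp
  195–214 → 20 bp
Sorted largest to smallest: 86, 82, 20, 19, 7 bp.

86, 82, 20, 19, 7 bp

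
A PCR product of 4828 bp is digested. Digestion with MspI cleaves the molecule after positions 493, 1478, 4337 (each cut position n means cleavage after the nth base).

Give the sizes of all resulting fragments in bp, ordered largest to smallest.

Linear molecule, 3 cuts → 4 fragments:
  493 − 0 = 493 bp
  1478 − 493 = 985 bp
  4337 − 1478 = 2859 bp
  4828 − 4337 = 491 bp
Sorted largest to smallest: 2859, 985, 493, 491 bp.

2859, 985, 493, 491 bp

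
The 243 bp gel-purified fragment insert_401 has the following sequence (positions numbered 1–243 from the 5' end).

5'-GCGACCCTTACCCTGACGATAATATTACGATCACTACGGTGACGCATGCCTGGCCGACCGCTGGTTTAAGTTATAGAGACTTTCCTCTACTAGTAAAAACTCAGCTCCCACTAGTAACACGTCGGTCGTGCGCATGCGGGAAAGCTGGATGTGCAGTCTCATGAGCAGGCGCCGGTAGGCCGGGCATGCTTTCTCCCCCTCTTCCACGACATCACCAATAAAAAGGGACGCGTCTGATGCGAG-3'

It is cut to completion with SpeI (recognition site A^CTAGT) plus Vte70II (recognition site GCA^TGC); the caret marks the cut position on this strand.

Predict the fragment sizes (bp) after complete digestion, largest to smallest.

SpeI sites (ACTAGT) start at positions 89, 110.
SpeI cuts after the first base of each site, so after positions 89, 110.
Vte70II sites (GCATGC) start at positions 44, 132, 184.
Vte70II cuts after base 3 of each site, so after positions 46, 134, 186.
Combined cut positions: 46, 89, 110, 134, 186.
Linear molecule, 5 cuts → 6 fragments:
  1–46 → 46 bp
  47–89 → 43 bp
  90–110 → 21 bp
  111–134 → 24 bp
  135–186 → 52 bp
  187–243 → 57 bp
Sorted largest to smallest: 57, 52, 46, 43, 24, 21 bp.

57, 52, 46, 43, 24, 21 bp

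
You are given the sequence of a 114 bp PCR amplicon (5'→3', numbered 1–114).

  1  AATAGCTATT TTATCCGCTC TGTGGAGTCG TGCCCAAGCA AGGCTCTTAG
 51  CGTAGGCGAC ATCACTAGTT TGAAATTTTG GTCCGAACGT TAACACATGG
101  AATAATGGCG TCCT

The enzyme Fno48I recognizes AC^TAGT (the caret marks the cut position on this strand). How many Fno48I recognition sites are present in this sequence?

ACTAGT occurs starting at position 64.
Fno48I cuts at 1 site.

1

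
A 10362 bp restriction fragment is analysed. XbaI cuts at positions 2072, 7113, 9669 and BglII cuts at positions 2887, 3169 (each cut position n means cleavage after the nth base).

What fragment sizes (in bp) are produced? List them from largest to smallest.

Combined cut positions (sorted): 2072, 2887, 3169, 7113, 9669.
Linear molecule, 5 cuts → 6 fragments:
  2072 − 0 = 2072 bp
  2887 − 2072 = 815 bp
  3169 − 2887 = 282 bp
  7113 − 3169 = 3944 bp
  9669 − 7113 = 2556 bp
  10362 − 9669 = 693 bp
Sorted largest to smallest: 3944, 2556, 2072, 815, 693, 282 bp.

3944, 2556, 2072, 815, 693, 282 bp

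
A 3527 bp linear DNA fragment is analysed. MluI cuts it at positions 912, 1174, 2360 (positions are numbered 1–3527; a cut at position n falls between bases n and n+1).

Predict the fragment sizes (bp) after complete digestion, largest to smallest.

1186, 1167, 912, 262 bp

Linear molecule, 3 cuts → 4 fragments:
  912 − 0 = 912 bp
  1174 − 912 = 262 bp
  2360 − 1174 = 1186 bp
  3527 − 2360 = 1167 bp
Sorted largest to smallest: 1186, 1167, 912, 262 bp.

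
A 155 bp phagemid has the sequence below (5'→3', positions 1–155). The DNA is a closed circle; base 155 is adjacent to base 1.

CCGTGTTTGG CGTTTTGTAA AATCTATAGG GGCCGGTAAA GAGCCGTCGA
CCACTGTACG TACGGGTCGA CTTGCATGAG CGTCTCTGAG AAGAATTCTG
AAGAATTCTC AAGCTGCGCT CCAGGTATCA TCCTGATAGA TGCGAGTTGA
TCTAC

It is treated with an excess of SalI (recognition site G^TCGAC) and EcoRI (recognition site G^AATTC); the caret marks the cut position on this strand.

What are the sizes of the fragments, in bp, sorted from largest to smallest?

SalI sites (GTCGAC) start at positions 46, 66.
SalI cuts after the first base of each site, so after positions 46, 66.
EcoRI sites (GAATTC) start at positions 93, 103.
EcoRI cuts after the first base of each site, so after positions 93, 103.
Combined cut positions: 46, 66, 93, 103.
Circular molecule, 4 cuts → 4 fragments:
  47–66 → 20 bp
  67–93 → 27 bp
  94–103 → 10 bp
  104–155 then 1–46 → 52 + 46 = 98 bp
Sorted largest to smallest: 98, 27, 20, 10 bp.

98, 27, 20, 10 bp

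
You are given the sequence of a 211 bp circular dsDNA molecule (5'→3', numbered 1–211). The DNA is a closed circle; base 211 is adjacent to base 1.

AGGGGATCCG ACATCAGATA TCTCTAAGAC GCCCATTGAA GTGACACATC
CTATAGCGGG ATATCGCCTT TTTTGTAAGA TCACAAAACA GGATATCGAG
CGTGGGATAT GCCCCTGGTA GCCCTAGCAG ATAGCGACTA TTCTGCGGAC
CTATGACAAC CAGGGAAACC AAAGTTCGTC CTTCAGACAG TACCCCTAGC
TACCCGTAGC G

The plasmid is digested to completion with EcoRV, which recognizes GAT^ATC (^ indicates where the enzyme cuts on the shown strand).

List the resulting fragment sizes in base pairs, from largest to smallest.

136, 43, 32 bp

EcoRV sites (GATATC) start at positions 17, 60, 92.
EcoRV cuts after base 3 of each site, so after positions 19, 62, 94.
Circular molecule, 3 cuts → 3 fragments:
  20–62 → 43 bp
  63–94 → 32 bp
  95–211 then 1–19 → 117 + 19 = 136 bp
Sorted largest to smallest: 136, 43, 32 bp.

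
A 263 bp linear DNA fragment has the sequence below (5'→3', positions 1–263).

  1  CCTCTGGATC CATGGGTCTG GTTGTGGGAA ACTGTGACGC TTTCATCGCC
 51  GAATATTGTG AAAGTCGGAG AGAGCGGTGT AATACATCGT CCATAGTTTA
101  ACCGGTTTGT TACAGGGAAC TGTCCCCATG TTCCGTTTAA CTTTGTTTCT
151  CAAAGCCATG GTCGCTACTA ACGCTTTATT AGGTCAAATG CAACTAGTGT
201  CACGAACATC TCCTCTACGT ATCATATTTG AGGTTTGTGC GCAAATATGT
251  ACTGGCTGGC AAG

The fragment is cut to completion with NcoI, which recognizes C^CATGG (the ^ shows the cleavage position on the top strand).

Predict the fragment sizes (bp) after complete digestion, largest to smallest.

146, 107, 10 bp

NcoI sites (CCATGG) start at positions 10, 156.
NcoI cuts after the first base of each site, so after positions 10, 156.
Linear molecule, 2 cuts → 3 fragments:
  1–10 → 10 bp
  11–156 → 146 bp
  157–263 → 107 bp
Sorted largest to smallest: 146, 107, 10 bp.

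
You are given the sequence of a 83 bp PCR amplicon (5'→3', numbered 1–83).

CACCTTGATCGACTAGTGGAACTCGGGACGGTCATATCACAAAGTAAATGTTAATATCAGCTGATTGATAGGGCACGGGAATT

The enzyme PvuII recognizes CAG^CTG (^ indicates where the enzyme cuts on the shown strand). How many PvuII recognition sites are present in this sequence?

CAGCTG occurs starting at position 58.
PvuII cuts at 1 site.

1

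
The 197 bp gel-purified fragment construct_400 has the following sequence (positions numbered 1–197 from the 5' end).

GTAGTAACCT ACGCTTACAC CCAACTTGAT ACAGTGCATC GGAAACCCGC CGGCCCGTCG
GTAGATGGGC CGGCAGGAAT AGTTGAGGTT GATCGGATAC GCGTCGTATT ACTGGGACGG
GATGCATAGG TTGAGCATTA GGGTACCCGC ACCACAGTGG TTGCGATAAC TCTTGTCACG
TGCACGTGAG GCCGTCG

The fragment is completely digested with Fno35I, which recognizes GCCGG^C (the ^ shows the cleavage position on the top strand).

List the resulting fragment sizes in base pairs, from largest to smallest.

Fno35I sites (GCCGGC) start at positions 49, 69.
Fno35I cuts after base 5 of each site (before the last base), so after positions 53, 73.
Linear molecule, 2 cuts → 3 fragments:
  1–53 → 53 bp
  54–73 → 20 bp
  74–197 → 124 bp
Sorted largest to smallest: 124, 53, 20 bp.

124, 53, 20 bp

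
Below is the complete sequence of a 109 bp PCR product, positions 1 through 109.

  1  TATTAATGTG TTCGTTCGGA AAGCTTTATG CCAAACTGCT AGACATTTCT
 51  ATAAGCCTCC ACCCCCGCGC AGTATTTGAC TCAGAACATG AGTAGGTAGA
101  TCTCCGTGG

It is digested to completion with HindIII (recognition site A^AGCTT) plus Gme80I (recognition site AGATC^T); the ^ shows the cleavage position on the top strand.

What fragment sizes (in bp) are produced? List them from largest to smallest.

81, 21, 7 bp

The HindIII site (AAGCTT) starts at position 21.
HindIII cuts after the first base of each site, so after position 21.
The Gme80I site (AGATCT) starts at position 98.
Gme80I cuts after base 5 of each site (before the last base), so after position 102.
Combined cut positions: 21, 102.
Linear molecule, 2 cuts → 3 fragments:
  1–21 → 21 bp
  22–102 → 81 bp
  103–109 → 7 bp
Sorted largest to smallest: 81, 21, 7 bp.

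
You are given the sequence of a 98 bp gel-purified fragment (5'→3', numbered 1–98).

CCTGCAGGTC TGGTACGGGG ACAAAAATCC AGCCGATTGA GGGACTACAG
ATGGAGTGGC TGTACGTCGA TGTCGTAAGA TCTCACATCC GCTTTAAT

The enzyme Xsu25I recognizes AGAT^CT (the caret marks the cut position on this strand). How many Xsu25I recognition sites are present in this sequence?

1

AGATCT occurs starting at position 78.
Xsu25I cuts at 1 site.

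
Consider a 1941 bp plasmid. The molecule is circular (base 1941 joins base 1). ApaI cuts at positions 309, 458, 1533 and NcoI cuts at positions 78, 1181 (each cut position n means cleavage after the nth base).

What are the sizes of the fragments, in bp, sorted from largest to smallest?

723, 486, 352, 231, 149 bp

Combined cut positions (sorted): 78, 309, 458, 1181, 1533.
Circular molecule, 5 cuts → 5 fragments:
  309 − 78 = 231 bp
  458 − 309 = 149 bp
  1181 − 458 = 723 bp
  1533 − 1181 = 352 bp
  wrap: 1941 − 1533 + 78 = 486 bp
Sorted largest to smallest: 723, 486, 352, 231, 149 bp.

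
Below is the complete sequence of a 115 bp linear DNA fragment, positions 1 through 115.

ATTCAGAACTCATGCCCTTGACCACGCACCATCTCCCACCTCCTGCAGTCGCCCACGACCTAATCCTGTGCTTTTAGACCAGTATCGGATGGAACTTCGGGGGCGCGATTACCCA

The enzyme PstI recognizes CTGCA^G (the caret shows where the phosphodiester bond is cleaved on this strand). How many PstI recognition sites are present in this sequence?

CTGCAG occurs starting at position 43.
PstI cuts at 1 site.

1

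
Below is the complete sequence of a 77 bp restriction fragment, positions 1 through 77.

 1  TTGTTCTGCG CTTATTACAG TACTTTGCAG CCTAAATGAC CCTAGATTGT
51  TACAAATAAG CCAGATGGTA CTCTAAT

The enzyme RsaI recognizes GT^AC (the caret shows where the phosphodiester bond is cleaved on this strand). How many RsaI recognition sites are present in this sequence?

GTAC occurs starting at positions 20, 68.
RsaI cuts at 2 sites.

2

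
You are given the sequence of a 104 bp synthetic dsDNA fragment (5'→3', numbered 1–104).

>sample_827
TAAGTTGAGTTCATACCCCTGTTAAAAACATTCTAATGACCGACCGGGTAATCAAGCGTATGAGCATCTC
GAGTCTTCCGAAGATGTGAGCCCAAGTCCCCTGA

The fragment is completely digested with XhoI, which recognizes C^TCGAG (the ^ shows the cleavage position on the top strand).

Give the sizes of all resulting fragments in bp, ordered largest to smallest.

68, 36 bp

The XhoI site (CTCGAG) starts at position 68.
XhoI cuts after the first base of each site, so after position 68.
Linear molecule, 1 cut → 2 fragments:
  1–68 → 68 bp
  69–104 → 36 bp
Sorted largest to smallest: 68, 36 bp.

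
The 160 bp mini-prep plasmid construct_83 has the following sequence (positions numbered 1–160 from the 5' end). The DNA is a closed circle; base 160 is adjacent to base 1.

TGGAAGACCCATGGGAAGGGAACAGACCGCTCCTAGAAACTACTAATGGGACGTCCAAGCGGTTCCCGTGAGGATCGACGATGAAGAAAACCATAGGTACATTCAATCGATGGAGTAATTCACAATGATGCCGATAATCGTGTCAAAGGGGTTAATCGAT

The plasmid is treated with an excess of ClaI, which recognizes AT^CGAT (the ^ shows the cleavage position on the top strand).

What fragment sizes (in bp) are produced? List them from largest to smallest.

111, 49 bp

ClaI sites (ATCGAT) start at positions 106, 155.
ClaI cuts after base 2 of each site, so after positions 107, 156.
Circular molecule, 2 cuts → 2 fragments:
  108–156 → 49 bp
  157–160 then 1–107 → 4 + 107 = 111 bp
Sorted largest to smallest: 111, 49 bp.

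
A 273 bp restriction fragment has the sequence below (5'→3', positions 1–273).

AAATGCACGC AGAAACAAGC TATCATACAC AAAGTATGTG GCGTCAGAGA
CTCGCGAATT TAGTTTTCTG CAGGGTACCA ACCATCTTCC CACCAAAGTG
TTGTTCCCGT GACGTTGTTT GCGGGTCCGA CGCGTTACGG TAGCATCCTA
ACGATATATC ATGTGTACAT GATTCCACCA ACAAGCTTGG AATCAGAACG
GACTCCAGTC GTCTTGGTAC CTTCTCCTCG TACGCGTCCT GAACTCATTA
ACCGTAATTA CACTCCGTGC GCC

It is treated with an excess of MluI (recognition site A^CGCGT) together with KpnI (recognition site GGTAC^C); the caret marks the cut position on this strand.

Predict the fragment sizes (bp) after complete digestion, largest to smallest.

90, 78, 52, 41, 12 bp

MluI sites (ACGCGT) start at positions 130, 232.
MluI cuts after the first base of each site, so after positions 130, 232.
KpnI sites (GGTACC) start at positions 74, 216.
KpnI cuts after base 5 of each site (before the last base), so after positions 78, 220.
Combined cut positions: 78, 130, 220, 232.
Linear molecule, 4 cuts → 5 fragments:
  1–78 → 78 bp
  79–130 → 52 bp
  131–220 → 90 bp
  221–232 → 12 bp
  233–273 → 41 bp
Sorted largest to smallest: 90, 78, 52, 41, 12 bp.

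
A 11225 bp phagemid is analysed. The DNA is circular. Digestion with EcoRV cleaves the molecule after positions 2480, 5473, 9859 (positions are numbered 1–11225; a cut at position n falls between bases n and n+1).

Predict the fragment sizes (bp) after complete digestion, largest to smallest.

4386, 3846, 2993 bp

Circular molecule, 3 cuts → 3 fragments:
  5473 − 2480 = 2993 bp
  9859 − 5473 = 4386 bp
  wrap: 11225 − 9859 + 2480 = 3846 bp
Sorted largest to smallest: 4386, 3846, 2993 bp.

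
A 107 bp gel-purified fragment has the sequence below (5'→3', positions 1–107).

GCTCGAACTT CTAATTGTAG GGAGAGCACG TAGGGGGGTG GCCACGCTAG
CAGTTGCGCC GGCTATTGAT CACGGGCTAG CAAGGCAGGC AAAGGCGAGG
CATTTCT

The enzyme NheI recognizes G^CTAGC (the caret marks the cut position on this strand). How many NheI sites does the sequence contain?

GCTAGC occurs starting at positions 46, 76.
NheI cuts at 2 sites.

2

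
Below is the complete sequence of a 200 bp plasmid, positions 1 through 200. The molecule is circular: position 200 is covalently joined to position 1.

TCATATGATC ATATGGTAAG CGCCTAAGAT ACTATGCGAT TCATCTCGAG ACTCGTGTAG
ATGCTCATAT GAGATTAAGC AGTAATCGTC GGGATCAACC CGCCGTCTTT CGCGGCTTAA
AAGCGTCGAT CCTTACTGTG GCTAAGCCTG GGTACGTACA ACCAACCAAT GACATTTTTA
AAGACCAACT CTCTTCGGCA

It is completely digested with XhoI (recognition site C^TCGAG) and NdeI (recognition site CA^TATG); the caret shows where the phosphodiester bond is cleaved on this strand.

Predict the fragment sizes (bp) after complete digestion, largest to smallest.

136, 34, 22, 8 bp

The XhoI site (CTCGAG) starts at position 45.
XhoI cuts after the first base of each site, so after position 45.
NdeI sites (CATATG) start at positions 2, 10, 66.
NdeI cuts after base 2 of each site, so after positions 3, 11, 67.
Combined cut positions: 3, 11, 45, 67.
Circular molecule, 4 cuts → 4 fragments:
  4–11 → 8 bp
  12–45 → 34 bp
  46–67 → 22 bp
  68–200 then 1–3 → 133 + 3 = 136 bp
Sorted largest to smallest: 136, 34, 22, 8 bp.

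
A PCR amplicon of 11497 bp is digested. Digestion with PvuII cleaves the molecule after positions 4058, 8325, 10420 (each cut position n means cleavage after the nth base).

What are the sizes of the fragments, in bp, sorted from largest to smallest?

4267, 4058, 2095, 1077 bp

Linear molecule, 3 cuts → 4 fragments:
  4058 − 0 = 4058 bp
  8325 − 4058 = 4267 bp
  10420 − 8325 = 2095 bp
  11497 − 10420 = 1077 bp
Sorted largest to smallest: 4267, 4058, 2095, 1077 bp.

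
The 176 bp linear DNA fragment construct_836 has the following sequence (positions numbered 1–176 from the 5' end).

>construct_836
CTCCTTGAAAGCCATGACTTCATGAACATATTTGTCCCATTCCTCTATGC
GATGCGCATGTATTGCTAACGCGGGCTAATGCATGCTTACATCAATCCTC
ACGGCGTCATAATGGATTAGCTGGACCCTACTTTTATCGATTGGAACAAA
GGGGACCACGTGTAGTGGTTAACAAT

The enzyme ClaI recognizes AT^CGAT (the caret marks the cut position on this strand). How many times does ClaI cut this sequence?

ATCGAT occurs starting at position 136.
ClaI cuts at 1 site.

1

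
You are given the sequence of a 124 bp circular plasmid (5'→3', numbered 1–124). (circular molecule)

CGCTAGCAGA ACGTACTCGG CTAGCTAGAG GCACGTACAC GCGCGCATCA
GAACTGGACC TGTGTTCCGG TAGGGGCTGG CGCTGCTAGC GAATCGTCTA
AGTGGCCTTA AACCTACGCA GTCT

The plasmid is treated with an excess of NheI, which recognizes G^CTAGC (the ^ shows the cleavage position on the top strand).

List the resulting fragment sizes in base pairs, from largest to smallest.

NheI sites (GCTAGC) start at positions 2, 20, 85.
NheI cuts after the first base of each site, so after positions 2, 20, 85.
Circular molecule, 3 cuts → 3 fragments:
  3–20 → 18 bp
  21–85 → 65 bp
  86–124 then 1–2 → 39 + 2 = 41 bp
Sorted largest to smallest: 65, 41, 18 bp.

65, 41, 18 bp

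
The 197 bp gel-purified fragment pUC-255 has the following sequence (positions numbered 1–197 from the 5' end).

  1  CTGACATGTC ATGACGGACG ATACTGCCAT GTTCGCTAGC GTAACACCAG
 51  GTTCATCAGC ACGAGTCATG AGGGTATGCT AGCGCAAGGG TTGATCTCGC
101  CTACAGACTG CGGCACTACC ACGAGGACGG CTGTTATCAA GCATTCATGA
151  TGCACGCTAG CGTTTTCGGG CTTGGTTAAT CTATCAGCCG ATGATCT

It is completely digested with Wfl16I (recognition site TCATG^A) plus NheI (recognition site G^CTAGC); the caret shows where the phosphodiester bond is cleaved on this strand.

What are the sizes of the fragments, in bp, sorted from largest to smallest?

Wfl16I sites (TCATGA) start at positions 9, 66, 145.
Wfl16I cuts after base 5 of each site (before the last base), so after positions 13, 70, 149.
NheI sites (GCTAGC) start at positions 35, 78, 156.
NheI cuts after the first base of each site, so after positions 35, 78, 156.
Combined cut positions: 13, 35, 70, 78, 149, 156.
Linear molecule, 6 cuts → 7 fragments:
  1–13 → 13 bp
  14–35 → 22 bp
  36–70 → 35 bp
  71–78 → 8 bp
  79–149 → 71 bp
  150–156 → 7 bp
  157–197 → 41 bp
Sorted largest to smallest: 71, 41, 35, 22, 13, 8, 7 bp.

71, 41, 35, 22, 13, 8, 7 bp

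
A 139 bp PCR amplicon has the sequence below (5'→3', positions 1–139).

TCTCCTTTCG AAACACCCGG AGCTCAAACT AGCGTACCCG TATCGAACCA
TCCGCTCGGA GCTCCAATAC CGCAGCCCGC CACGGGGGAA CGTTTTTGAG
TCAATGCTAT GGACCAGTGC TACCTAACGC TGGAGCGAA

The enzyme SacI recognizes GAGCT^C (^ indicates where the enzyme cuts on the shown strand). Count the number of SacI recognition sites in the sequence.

2

GAGCTC occurs starting at positions 20, 59.
SacI cuts at 2 sites.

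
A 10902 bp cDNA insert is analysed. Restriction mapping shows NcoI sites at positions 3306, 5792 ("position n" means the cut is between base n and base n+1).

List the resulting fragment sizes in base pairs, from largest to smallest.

5110, 3306, 2486 bp

Linear molecule, 2 cuts → 3 fragments:
  3306 − 0 = 3306 bp
  5792 − 3306 = 2486 bp
  10902 − 5792 = 5110 bp
Sorted largest to smallest: 5110, 3306, 2486 bp.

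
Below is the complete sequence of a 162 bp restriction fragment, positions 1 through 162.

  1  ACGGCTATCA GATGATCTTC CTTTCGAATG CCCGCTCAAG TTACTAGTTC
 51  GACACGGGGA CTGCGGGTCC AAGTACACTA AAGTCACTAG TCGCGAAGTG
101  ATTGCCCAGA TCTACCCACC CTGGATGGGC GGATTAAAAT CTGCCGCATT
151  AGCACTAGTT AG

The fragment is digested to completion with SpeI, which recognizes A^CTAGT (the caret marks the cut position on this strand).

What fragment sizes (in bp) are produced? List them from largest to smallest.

68, 43, 43, 8 bp

SpeI sites (ACTAGT) start at positions 43, 86, 154.
SpeI cuts after the first base of each site, so after positions 43, 86, 154.
Linear molecule, 3 cuts → 4 fragments:
  1–43 → 43 bp
  44–86 → 43 bp
  87–154 → 68 bp
  155–162 → 8 bp
Sorted largest to smallest: 68, 43, 43, 8 bp.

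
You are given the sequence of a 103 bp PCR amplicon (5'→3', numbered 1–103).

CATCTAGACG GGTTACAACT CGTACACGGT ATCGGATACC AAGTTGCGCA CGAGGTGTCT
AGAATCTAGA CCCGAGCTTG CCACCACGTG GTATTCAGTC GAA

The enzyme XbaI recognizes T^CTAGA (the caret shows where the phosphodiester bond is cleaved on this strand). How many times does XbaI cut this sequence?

3

TCTAGA occurs starting at positions 3, 58, 65.
XbaI cuts at 3 sites.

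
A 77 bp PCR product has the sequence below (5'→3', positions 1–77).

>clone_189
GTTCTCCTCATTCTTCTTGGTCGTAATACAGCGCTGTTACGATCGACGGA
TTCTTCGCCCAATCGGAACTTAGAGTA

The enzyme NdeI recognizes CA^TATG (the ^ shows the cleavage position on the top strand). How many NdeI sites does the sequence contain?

0

No occurrence of CATATG is present in the sequence.
NdeI does not cut: 0 sites.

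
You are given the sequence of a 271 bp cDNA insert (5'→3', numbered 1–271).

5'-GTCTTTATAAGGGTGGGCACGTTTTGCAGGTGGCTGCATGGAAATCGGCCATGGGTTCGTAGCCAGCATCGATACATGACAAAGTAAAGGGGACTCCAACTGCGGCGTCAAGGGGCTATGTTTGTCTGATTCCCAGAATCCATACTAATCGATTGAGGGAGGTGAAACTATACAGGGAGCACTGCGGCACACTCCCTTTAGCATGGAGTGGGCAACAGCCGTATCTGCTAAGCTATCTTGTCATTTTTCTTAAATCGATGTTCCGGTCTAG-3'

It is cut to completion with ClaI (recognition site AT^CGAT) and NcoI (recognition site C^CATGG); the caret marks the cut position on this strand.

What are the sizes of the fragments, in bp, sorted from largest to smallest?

106, 80, 49, 20, 16 bp

ClaI sites (ATCGAT) start at positions 68, 148, 254.
ClaI cuts after base 2 of each site, so after positions 69, 149, 255.
The NcoI site (CCATGG) starts at position 49.
NcoI cuts after the first base of each site, so after position 49.
Combined cut positions: 49, 69, 149, 255.
Linear molecule, 4 cuts → 5 fragments:
  1–49 → 49 bp
  50–69 → 20 bp
  70–149 → 80 bp
  150–255 → 106 bp
  256–271 → 16 bp
Sorted largest to smallest: 106, 80, 49, 20, 16 bp.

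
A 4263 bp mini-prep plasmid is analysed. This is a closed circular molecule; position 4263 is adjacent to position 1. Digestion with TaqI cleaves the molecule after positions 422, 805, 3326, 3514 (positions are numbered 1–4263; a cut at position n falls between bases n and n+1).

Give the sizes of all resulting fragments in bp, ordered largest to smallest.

Circular molecule, 4 cuts → 4 fragments:
  805 − 422 = 383 bp
  3326 − 805 = 2521 bp
  3514 − 3326 = 188 bp
  wrap: 4263 − 3514 + 422 = 1171 bp
Sorted largest to smallest: 2521, 1171, 383, 188 bp.

2521, 1171, 383, 188 bp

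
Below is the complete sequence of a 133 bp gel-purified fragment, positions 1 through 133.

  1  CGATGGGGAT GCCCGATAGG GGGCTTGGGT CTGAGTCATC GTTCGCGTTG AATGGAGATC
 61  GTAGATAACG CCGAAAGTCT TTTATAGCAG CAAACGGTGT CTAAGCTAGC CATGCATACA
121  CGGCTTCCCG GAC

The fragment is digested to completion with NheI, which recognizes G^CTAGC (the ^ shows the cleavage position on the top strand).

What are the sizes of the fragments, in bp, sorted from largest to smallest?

105, 28 bp

The NheI site (GCTAGC) starts at position 105.
NheI cuts after the first base of each site, so after position 105.
Linear molecule, 1 cut → 2 fragments:
  1–105 → 105 bp
  106–133 → 28 bp
Sorted largest to smallest: 105, 28 bp.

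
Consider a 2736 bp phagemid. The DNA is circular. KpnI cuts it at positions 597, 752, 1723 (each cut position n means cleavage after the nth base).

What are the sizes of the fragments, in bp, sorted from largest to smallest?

1610, 971, 155 bp

Circular molecule, 3 cuts → 3 fragments:
  752 − 597 = 155 bp
  1723 − 752 = 971 bp
  wrap: 2736 − 1723 + 597 = 1610 bp
Sorted largest to smallest: 1610, 971, 155 bp.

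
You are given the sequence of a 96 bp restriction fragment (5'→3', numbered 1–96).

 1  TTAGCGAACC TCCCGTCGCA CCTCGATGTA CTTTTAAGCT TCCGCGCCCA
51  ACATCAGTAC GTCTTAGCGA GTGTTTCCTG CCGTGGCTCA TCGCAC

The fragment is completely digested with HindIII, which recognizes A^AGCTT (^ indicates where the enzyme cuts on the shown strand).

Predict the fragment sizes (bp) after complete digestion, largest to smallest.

The HindIII site (AAGCTT) starts at position 36.
HindIII cuts after the first base of each site, so after position 36.
Linear molecule, 1 cut → 2 fragments:
  1–36 → 36 bp
  37–96 → 60 bp
Sorted largest to smallest: 60, 36 bp.

60, 36 bp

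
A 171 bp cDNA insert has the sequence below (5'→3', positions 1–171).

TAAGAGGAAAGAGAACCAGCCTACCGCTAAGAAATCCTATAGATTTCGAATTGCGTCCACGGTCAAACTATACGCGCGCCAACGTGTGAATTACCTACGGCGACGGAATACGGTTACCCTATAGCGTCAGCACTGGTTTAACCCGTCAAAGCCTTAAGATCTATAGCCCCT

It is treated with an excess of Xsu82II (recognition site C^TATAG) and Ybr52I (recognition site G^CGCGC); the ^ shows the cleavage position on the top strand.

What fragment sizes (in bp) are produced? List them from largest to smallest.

Xsu82II sites (CTATAG) start at positions 37, 119, 161.
Xsu82II cuts after the first base of each site, so after positions 37, 119, 161.
The Ybr52I site (GCGCGC) starts at position 74.
Ybr52I cuts after the first base of each site, so after position 74.
Combined cut positions: 37, 74, 119, 161.
Linear molecule, 4 cuts → 5 fragments:
  1–37 → 37 bp
  38–74 → 37 bp
  75–119 → 45 bp
  120–161 → 42 bp
  162–171 → 10 bp
Sorted largest to smallest: 45, 42, 37, 37, 10 bp.

45, 42, 37, 37, 10 bp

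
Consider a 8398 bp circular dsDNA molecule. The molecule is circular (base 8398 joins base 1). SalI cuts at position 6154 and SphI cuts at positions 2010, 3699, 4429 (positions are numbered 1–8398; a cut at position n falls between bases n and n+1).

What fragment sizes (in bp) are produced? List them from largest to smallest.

Combined cut positions (sorted): 2010, 3699, 4429, 6154.
Circular molecule, 4 cuts → 4 fragments:
  3699 − 2010 = 1689 bp
  4429 − 3699 = 730 bp
  6154 − 4429 = 1725 bp
  wrap: 8398 − 6154 + 2010 = 4254 bp
Sorted largest to smallest: 4254, 1725, 1689, 730 bp.

4254, 1725, 1689, 730 bp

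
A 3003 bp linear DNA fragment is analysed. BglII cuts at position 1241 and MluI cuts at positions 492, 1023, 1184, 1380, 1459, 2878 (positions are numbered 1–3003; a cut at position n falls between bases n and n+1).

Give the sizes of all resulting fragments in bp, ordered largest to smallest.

1419, 531, 492, 161, 139, 125, 79, 57 bp

Combined cut positions (sorted): 492, 1023, 1184, 1241, 1380, 1459, 2878.
Linear molecule, 7 cuts → 8 fragments:
  492 − 0 = 492 bp
  1023 − 492 = 531 bp
  1184 − 1023 = 161 bp
  1241 − 1184 = 57 bp
  1380 − 1241 = 139 bp
  1459 − 1380 = 79 bp
  2878 − 1459 = 1419 bp
  3003 − 2878 = 125 bp
Sorted largest to smallest: 1419, 531, 492, 161, 139, 125, 79, 57 bp.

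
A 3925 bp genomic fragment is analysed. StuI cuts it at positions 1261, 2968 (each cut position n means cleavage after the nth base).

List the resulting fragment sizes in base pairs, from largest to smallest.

Linear molecule, 2 cuts → 3 fragments:
  1261 − 0 = 1261 bp
  2968 − 1261 = 1707 bp
  3925 − 2968 = 957 bp
Sorted largest to smallest: 1707, 1261, 957 bp.

1707, 1261, 957 bp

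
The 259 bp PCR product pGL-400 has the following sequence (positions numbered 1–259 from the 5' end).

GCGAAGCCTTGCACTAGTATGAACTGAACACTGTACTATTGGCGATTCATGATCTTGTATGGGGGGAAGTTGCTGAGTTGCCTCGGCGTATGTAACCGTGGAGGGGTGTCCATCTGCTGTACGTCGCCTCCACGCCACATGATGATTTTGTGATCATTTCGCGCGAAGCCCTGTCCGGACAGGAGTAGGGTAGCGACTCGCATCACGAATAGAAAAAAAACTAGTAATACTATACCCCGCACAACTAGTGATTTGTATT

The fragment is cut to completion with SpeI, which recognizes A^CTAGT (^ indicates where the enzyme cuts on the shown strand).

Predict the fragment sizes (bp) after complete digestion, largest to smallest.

SpeI sites (ACTAGT) start at positions 13, 220, 244.
SpeI cuts after the first base of each site, so after positions 13, 220, 244.
Linear molecule, 3 cuts → 4 fragments:
  1–13 → 13 bp
  14–220 → 207 bp
  221–244 → 24 bp
  245–259 → 15 bp
Sorted largest to smallest: 207, 24, 15, 13 bp.

207, 24, 15, 13 bp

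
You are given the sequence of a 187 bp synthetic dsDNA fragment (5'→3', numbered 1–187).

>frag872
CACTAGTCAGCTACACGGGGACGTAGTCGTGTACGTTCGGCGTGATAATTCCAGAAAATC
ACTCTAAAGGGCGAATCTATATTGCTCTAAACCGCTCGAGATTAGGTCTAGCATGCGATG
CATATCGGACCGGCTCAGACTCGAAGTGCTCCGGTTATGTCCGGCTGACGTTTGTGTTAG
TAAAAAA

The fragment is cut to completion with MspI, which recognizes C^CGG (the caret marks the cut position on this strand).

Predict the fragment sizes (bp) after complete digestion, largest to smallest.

MspI sites (CCGG) start at positions 130, 151, 161.
MspI cuts after the first base of each site, so after positions 130, 151, 161.
Linear molecule, 3 cuts → 4 fragments:
  1–130 → 130 bp
  131–151 → 21 bp
  152–161 → 10 bp
  162–187 → 26 bp
Sorted largest to smallest: 130, 26, 21, 10 bp.

130, 26, 21, 10 bp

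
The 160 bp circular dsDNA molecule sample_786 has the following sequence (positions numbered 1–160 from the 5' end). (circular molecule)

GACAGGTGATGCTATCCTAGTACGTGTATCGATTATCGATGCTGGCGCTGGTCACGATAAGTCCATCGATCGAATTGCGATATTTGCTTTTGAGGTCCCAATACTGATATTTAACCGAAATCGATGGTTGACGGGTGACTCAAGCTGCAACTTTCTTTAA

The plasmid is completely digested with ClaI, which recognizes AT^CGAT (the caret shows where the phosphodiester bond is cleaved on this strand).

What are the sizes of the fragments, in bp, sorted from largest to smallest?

68, 55, 30, 7 bp

ClaI sites (ATCGAT) start at positions 28, 35, 65, 120.
ClaI cuts after base 2 of each site, so after positions 29, 36, 66, 121.
Circular molecule, 4 cuts → 4 fragments:
  30–36 → 7 bp
  37–66 → 30 bp
  67–121 → 55 bp
  122–160 then 1–29 → 39 + 29 = 68 bp
Sorted largest to smallest: 68, 55, 30, 7 bp.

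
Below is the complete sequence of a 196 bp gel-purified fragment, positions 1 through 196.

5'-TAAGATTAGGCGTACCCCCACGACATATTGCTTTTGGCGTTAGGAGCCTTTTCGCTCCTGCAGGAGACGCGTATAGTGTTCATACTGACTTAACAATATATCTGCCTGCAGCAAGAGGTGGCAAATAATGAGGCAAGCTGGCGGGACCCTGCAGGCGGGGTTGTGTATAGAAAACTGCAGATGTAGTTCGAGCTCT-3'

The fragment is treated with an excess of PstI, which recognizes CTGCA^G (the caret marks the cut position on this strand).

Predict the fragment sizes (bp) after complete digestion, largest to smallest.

PstI sites (CTGCAG) start at positions 58, 106, 149, 175.
PstI cuts after base 5 of each site (before the last base), so after positions 62, 110, 153, 179.
Linear molecule, 4 cuts → 5 fragments:
  1–62 → 62 bp
  63–110 → 48 bp
  111–153 → 43 bp
  154–179 → 26 bp
  180–196 → 17 bp
Sorted largest to smallest: 62, 48, 43, 26, 17 bp.

62, 48, 43, 26, 17 bp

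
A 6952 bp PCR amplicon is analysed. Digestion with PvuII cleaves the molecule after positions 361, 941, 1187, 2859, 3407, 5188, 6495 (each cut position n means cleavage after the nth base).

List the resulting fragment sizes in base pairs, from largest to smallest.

1781, 1672, 1307, 580, 548, 457, 361, 246 bp

Linear molecule, 7 cuts → 8 fragments:
  361 − 0 = 361 bp
  941 − 361 = 580 bp
  1187 − 941 = 246 bp
  2859 − 1187 = 1672 bp
  3407 − 2859 = 548 bp
  5188 − 3407 = 1781 bp
  6495 − 5188 = 1307 bp
  6952 − 6495 = 457 bp
Sorted largest to smallest: 1781, 1672, 1307, 580, 548, 457, 361, 246 bp.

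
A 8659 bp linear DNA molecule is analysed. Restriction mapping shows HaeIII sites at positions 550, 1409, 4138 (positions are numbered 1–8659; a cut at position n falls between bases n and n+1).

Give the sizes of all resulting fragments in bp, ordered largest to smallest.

Linear molecule, 3 cuts → 4 fragments:
  550 − 0 = 550 bp
  1409 − 550 = 859 bp
  4138 − 1409 = 2729 bp
  8659 − 4138 = 4521 bp
Sorted largest to smallest: 4521, 2729, 859, 550 bp.

4521, 2729, 859, 550 bp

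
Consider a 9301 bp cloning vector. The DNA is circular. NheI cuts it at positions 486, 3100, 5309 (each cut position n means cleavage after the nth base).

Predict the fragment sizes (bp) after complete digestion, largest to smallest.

4478, 2614, 2209 bp

Circular molecule, 3 cuts → 3 fragments:
  3100 − 486 = 2614 bp
  5309 − 3100 = 2209 bp
  wrap: 9301 − 5309 + 486 = 4478 bp
Sorted largest to smallest: 4478, 2614, 2209 bp.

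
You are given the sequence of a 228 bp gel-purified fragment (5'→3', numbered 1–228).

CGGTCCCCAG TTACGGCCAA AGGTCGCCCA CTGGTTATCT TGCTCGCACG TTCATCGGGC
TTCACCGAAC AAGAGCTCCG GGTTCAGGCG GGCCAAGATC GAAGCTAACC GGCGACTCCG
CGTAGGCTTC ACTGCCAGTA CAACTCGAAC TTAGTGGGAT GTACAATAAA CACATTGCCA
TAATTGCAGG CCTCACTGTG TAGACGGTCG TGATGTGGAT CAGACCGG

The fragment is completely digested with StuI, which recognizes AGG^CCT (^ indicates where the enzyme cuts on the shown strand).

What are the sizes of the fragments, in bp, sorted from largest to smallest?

190, 38 bp

The StuI site (AGGCCT) starts at position 188.
StuI cuts after base 3 of each site, so after position 190.
Linear molecule, 1 cut → 2 fragments:
  1–190 → 190 bp
  191–228 → 38 bp
Sorted largest to smallest: 190, 38 bp.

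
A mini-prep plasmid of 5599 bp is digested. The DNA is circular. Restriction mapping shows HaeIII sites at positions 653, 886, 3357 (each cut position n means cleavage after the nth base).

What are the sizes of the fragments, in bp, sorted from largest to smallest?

2895, 2471, 233 bp

Circular molecule, 3 cuts → 3 fragments:
  886 − 653 = 233 bp
  3357 − 886 = 2471 bp
  wrap: 5599 − 3357 + 653 = 2895 bp
Sorted largest to smallest: 2895, 2471, 233 bp.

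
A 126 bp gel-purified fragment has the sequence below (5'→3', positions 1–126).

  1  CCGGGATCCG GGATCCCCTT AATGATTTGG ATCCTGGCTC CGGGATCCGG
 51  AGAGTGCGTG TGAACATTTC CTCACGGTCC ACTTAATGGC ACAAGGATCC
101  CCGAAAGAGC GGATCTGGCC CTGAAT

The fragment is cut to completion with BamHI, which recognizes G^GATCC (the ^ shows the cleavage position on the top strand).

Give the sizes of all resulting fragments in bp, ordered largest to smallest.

BamHI sites (GGATCC) start at positions 4, 11, 29, 43, 95.
BamHI cuts after the first base of each site, so after positions 4, 11, 29, 43, 95.
Linear molecule, 5 cuts → 6 fragments:
  1–4 → 4 bp
  5–11 → 7 bp
  12–29 → 18 bp
  30–43 → 14 bp
  44–95 → 52 bp
  96–126 → 31 bp
Sorted largest to smallest: 52, 31, 18, 14, 7, 4 bp.

52, 31, 18, 14, 7, 4 bp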